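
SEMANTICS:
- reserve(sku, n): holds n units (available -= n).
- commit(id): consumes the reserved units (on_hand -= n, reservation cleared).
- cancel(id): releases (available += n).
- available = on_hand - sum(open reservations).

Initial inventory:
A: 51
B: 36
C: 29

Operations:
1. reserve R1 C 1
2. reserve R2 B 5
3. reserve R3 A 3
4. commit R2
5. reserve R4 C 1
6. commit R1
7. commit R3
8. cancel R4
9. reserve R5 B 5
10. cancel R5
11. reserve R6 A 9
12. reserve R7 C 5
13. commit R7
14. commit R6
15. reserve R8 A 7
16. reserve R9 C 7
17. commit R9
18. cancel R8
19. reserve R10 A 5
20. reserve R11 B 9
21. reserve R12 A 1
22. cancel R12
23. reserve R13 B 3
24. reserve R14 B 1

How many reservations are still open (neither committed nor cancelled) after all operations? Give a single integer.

Answer: 4

Derivation:
Step 1: reserve R1 C 1 -> on_hand[A=51 B=36 C=29] avail[A=51 B=36 C=28] open={R1}
Step 2: reserve R2 B 5 -> on_hand[A=51 B=36 C=29] avail[A=51 B=31 C=28] open={R1,R2}
Step 3: reserve R3 A 3 -> on_hand[A=51 B=36 C=29] avail[A=48 B=31 C=28] open={R1,R2,R3}
Step 4: commit R2 -> on_hand[A=51 B=31 C=29] avail[A=48 B=31 C=28] open={R1,R3}
Step 5: reserve R4 C 1 -> on_hand[A=51 B=31 C=29] avail[A=48 B=31 C=27] open={R1,R3,R4}
Step 6: commit R1 -> on_hand[A=51 B=31 C=28] avail[A=48 B=31 C=27] open={R3,R4}
Step 7: commit R3 -> on_hand[A=48 B=31 C=28] avail[A=48 B=31 C=27] open={R4}
Step 8: cancel R4 -> on_hand[A=48 B=31 C=28] avail[A=48 B=31 C=28] open={}
Step 9: reserve R5 B 5 -> on_hand[A=48 B=31 C=28] avail[A=48 B=26 C=28] open={R5}
Step 10: cancel R5 -> on_hand[A=48 B=31 C=28] avail[A=48 B=31 C=28] open={}
Step 11: reserve R6 A 9 -> on_hand[A=48 B=31 C=28] avail[A=39 B=31 C=28] open={R6}
Step 12: reserve R7 C 5 -> on_hand[A=48 B=31 C=28] avail[A=39 B=31 C=23] open={R6,R7}
Step 13: commit R7 -> on_hand[A=48 B=31 C=23] avail[A=39 B=31 C=23] open={R6}
Step 14: commit R6 -> on_hand[A=39 B=31 C=23] avail[A=39 B=31 C=23] open={}
Step 15: reserve R8 A 7 -> on_hand[A=39 B=31 C=23] avail[A=32 B=31 C=23] open={R8}
Step 16: reserve R9 C 7 -> on_hand[A=39 B=31 C=23] avail[A=32 B=31 C=16] open={R8,R9}
Step 17: commit R9 -> on_hand[A=39 B=31 C=16] avail[A=32 B=31 C=16] open={R8}
Step 18: cancel R8 -> on_hand[A=39 B=31 C=16] avail[A=39 B=31 C=16] open={}
Step 19: reserve R10 A 5 -> on_hand[A=39 B=31 C=16] avail[A=34 B=31 C=16] open={R10}
Step 20: reserve R11 B 9 -> on_hand[A=39 B=31 C=16] avail[A=34 B=22 C=16] open={R10,R11}
Step 21: reserve R12 A 1 -> on_hand[A=39 B=31 C=16] avail[A=33 B=22 C=16] open={R10,R11,R12}
Step 22: cancel R12 -> on_hand[A=39 B=31 C=16] avail[A=34 B=22 C=16] open={R10,R11}
Step 23: reserve R13 B 3 -> on_hand[A=39 B=31 C=16] avail[A=34 B=19 C=16] open={R10,R11,R13}
Step 24: reserve R14 B 1 -> on_hand[A=39 B=31 C=16] avail[A=34 B=18 C=16] open={R10,R11,R13,R14}
Open reservations: ['R10', 'R11', 'R13', 'R14'] -> 4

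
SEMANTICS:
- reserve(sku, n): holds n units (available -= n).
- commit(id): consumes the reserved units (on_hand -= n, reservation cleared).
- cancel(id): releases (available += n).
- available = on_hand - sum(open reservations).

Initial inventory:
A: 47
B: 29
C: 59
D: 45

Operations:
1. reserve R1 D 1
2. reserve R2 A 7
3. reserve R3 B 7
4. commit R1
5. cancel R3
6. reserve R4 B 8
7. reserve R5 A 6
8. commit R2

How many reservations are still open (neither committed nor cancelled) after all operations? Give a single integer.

Step 1: reserve R1 D 1 -> on_hand[A=47 B=29 C=59 D=45] avail[A=47 B=29 C=59 D=44] open={R1}
Step 2: reserve R2 A 7 -> on_hand[A=47 B=29 C=59 D=45] avail[A=40 B=29 C=59 D=44] open={R1,R2}
Step 3: reserve R3 B 7 -> on_hand[A=47 B=29 C=59 D=45] avail[A=40 B=22 C=59 D=44] open={R1,R2,R3}
Step 4: commit R1 -> on_hand[A=47 B=29 C=59 D=44] avail[A=40 B=22 C=59 D=44] open={R2,R3}
Step 5: cancel R3 -> on_hand[A=47 B=29 C=59 D=44] avail[A=40 B=29 C=59 D=44] open={R2}
Step 6: reserve R4 B 8 -> on_hand[A=47 B=29 C=59 D=44] avail[A=40 B=21 C=59 D=44] open={R2,R4}
Step 7: reserve R5 A 6 -> on_hand[A=47 B=29 C=59 D=44] avail[A=34 B=21 C=59 D=44] open={R2,R4,R5}
Step 8: commit R2 -> on_hand[A=40 B=29 C=59 D=44] avail[A=34 B=21 C=59 D=44] open={R4,R5}
Open reservations: ['R4', 'R5'] -> 2

Answer: 2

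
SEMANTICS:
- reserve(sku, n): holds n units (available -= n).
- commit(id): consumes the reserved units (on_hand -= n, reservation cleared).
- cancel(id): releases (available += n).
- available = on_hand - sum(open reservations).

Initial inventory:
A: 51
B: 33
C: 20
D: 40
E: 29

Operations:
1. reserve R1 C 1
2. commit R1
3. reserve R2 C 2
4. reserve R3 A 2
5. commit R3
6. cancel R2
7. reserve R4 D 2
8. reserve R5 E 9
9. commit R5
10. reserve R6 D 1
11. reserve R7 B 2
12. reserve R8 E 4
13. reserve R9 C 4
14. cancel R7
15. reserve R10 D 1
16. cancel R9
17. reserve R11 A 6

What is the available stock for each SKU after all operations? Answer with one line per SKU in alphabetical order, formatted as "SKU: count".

Answer: A: 43
B: 33
C: 19
D: 36
E: 16

Derivation:
Step 1: reserve R1 C 1 -> on_hand[A=51 B=33 C=20 D=40 E=29] avail[A=51 B=33 C=19 D=40 E=29] open={R1}
Step 2: commit R1 -> on_hand[A=51 B=33 C=19 D=40 E=29] avail[A=51 B=33 C=19 D=40 E=29] open={}
Step 3: reserve R2 C 2 -> on_hand[A=51 B=33 C=19 D=40 E=29] avail[A=51 B=33 C=17 D=40 E=29] open={R2}
Step 4: reserve R3 A 2 -> on_hand[A=51 B=33 C=19 D=40 E=29] avail[A=49 B=33 C=17 D=40 E=29] open={R2,R3}
Step 5: commit R3 -> on_hand[A=49 B=33 C=19 D=40 E=29] avail[A=49 B=33 C=17 D=40 E=29] open={R2}
Step 6: cancel R2 -> on_hand[A=49 B=33 C=19 D=40 E=29] avail[A=49 B=33 C=19 D=40 E=29] open={}
Step 7: reserve R4 D 2 -> on_hand[A=49 B=33 C=19 D=40 E=29] avail[A=49 B=33 C=19 D=38 E=29] open={R4}
Step 8: reserve R5 E 9 -> on_hand[A=49 B=33 C=19 D=40 E=29] avail[A=49 B=33 C=19 D=38 E=20] open={R4,R5}
Step 9: commit R5 -> on_hand[A=49 B=33 C=19 D=40 E=20] avail[A=49 B=33 C=19 D=38 E=20] open={R4}
Step 10: reserve R6 D 1 -> on_hand[A=49 B=33 C=19 D=40 E=20] avail[A=49 B=33 C=19 D=37 E=20] open={R4,R6}
Step 11: reserve R7 B 2 -> on_hand[A=49 B=33 C=19 D=40 E=20] avail[A=49 B=31 C=19 D=37 E=20] open={R4,R6,R7}
Step 12: reserve R8 E 4 -> on_hand[A=49 B=33 C=19 D=40 E=20] avail[A=49 B=31 C=19 D=37 E=16] open={R4,R6,R7,R8}
Step 13: reserve R9 C 4 -> on_hand[A=49 B=33 C=19 D=40 E=20] avail[A=49 B=31 C=15 D=37 E=16] open={R4,R6,R7,R8,R9}
Step 14: cancel R7 -> on_hand[A=49 B=33 C=19 D=40 E=20] avail[A=49 B=33 C=15 D=37 E=16] open={R4,R6,R8,R9}
Step 15: reserve R10 D 1 -> on_hand[A=49 B=33 C=19 D=40 E=20] avail[A=49 B=33 C=15 D=36 E=16] open={R10,R4,R6,R8,R9}
Step 16: cancel R9 -> on_hand[A=49 B=33 C=19 D=40 E=20] avail[A=49 B=33 C=19 D=36 E=16] open={R10,R4,R6,R8}
Step 17: reserve R11 A 6 -> on_hand[A=49 B=33 C=19 D=40 E=20] avail[A=43 B=33 C=19 D=36 E=16] open={R10,R11,R4,R6,R8}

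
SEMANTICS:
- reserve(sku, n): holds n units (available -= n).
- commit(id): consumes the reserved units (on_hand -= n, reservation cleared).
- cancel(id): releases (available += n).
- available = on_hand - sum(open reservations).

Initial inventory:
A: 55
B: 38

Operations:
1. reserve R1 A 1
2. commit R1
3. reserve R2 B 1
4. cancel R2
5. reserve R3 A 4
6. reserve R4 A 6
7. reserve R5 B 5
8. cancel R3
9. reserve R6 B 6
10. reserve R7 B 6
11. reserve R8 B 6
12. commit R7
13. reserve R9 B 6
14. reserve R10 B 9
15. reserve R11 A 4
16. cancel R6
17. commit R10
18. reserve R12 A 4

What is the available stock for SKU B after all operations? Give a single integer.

Step 1: reserve R1 A 1 -> on_hand[A=55 B=38] avail[A=54 B=38] open={R1}
Step 2: commit R1 -> on_hand[A=54 B=38] avail[A=54 B=38] open={}
Step 3: reserve R2 B 1 -> on_hand[A=54 B=38] avail[A=54 B=37] open={R2}
Step 4: cancel R2 -> on_hand[A=54 B=38] avail[A=54 B=38] open={}
Step 5: reserve R3 A 4 -> on_hand[A=54 B=38] avail[A=50 B=38] open={R3}
Step 6: reserve R4 A 6 -> on_hand[A=54 B=38] avail[A=44 B=38] open={R3,R4}
Step 7: reserve R5 B 5 -> on_hand[A=54 B=38] avail[A=44 B=33] open={R3,R4,R5}
Step 8: cancel R3 -> on_hand[A=54 B=38] avail[A=48 B=33] open={R4,R5}
Step 9: reserve R6 B 6 -> on_hand[A=54 B=38] avail[A=48 B=27] open={R4,R5,R6}
Step 10: reserve R7 B 6 -> on_hand[A=54 B=38] avail[A=48 B=21] open={R4,R5,R6,R7}
Step 11: reserve R8 B 6 -> on_hand[A=54 B=38] avail[A=48 B=15] open={R4,R5,R6,R7,R8}
Step 12: commit R7 -> on_hand[A=54 B=32] avail[A=48 B=15] open={R4,R5,R6,R8}
Step 13: reserve R9 B 6 -> on_hand[A=54 B=32] avail[A=48 B=9] open={R4,R5,R6,R8,R9}
Step 14: reserve R10 B 9 -> on_hand[A=54 B=32] avail[A=48 B=0] open={R10,R4,R5,R6,R8,R9}
Step 15: reserve R11 A 4 -> on_hand[A=54 B=32] avail[A=44 B=0] open={R10,R11,R4,R5,R6,R8,R9}
Step 16: cancel R6 -> on_hand[A=54 B=32] avail[A=44 B=6] open={R10,R11,R4,R5,R8,R9}
Step 17: commit R10 -> on_hand[A=54 B=23] avail[A=44 B=6] open={R11,R4,R5,R8,R9}
Step 18: reserve R12 A 4 -> on_hand[A=54 B=23] avail[A=40 B=6] open={R11,R12,R4,R5,R8,R9}
Final available[B] = 6

Answer: 6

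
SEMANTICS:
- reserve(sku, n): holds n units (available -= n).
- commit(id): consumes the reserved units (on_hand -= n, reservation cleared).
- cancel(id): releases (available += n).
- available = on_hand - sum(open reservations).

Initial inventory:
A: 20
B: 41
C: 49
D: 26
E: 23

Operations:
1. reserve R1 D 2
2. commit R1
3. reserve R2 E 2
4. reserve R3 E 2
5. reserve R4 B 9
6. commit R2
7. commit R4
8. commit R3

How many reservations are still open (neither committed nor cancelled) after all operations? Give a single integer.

Step 1: reserve R1 D 2 -> on_hand[A=20 B=41 C=49 D=26 E=23] avail[A=20 B=41 C=49 D=24 E=23] open={R1}
Step 2: commit R1 -> on_hand[A=20 B=41 C=49 D=24 E=23] avail[A=20 B=41 C=49 D=24 E=23] open={}
Step 3: reserve R2 E 2 -> on_hand[A=20 B=41 C=49 D=24 E=23] avail[A=20 B=41 C=49 D=24 E=21] open={R2}
Step 4: reserve R3 E 2 -> on_hand[A=20 B=41 C=49 D=24 E=23] avail[A=20 B=41 C=49 D=24 E=19] open={R2,R3}
Step 5: reserve R4 B 9 -> on_hand[A=20 B=41 C=49 D=24 E=23] avail[A=20 B=32 C=49 D=24 E=19] open={R2,R3,R4}
Step 6: commit R2 -> on_hand[A=20 B=41 C=49 D=24 E=21] avail[A=20 B=32 C=49 D=24 E=19] open={R3,R4}
Step 7: commit R4 -> on_hand[A=20 B=32 C=49 D=24 E=21] avail[A=20 B=32 C=49 D=24 E=19] open={R3}
Step 8: commit R3 -> on_hand[A=20 B=32 C=49 D=24 E=19] avail[A=20 B=32 C=49 D=24 E=19] open={}
Open reservations: [] -> 0

Answer: 0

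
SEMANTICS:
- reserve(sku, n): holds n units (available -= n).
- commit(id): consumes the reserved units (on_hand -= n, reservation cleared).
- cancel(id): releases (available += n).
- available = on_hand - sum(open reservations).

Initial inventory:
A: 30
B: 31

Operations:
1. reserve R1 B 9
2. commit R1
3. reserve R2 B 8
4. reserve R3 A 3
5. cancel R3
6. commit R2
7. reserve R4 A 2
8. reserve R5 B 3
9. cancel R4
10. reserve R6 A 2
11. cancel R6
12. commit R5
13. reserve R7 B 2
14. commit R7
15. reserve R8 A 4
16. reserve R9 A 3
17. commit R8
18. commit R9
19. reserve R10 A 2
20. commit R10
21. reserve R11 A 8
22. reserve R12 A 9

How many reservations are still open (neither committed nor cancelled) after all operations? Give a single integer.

Step 1: reserve R1 B 9 -> on_hand[A=30 B=31] avail[A=30 B=22] open={R1}
Step 2: commit R1 -> on_hand[A=30 B=22] avail[A=30 B=22] open={}
Step 3: reserve R2 B 8 -> on_hand[A=30 B=22] avail[A=30 B=14] open={R2}
Step 4: reserve R3 A 3 -> on_hand[A=30 B=22] avail[A=27 B=14] open={R2,R3}
Step 5: cancel R3 -> on_hand[A=30 B=22] avail[A=30 B=14] open={R2}
Step 6: commit R2 -> on_hand[A=30 B=14] avail[A=30 B=14] open={}
Step 7: reserve R4 A 2 -> on_hand[A=30 B=14] avail[A=28 B=14] open={R4}
Step 8: reserve R5 B 3 -> on_hand[A=30 B=14] avail[A=28 B=11] open={R4,R5}
Step 9: cancel R4 -> on_hand[A=30 B=14] avail[A=30 B=11] open={R5}
Step 10: reserve R6 A 2 -> on_hand[A=30 B=14] avail[A=28 B=11] open={R5,R6}
Step 11: cancel R6 -> on_hand[A=30 B=14] avail[A=30 B=11] open={R5}
Step 12: commit R5 -> on_hand[A=30 B=11] avail[A=30 B=11] open={}
Step 13: reserve R7 B 2 -> on_hand[A=30 B=11] avail[A=30 B=9] open={R7}
Step 14: commit R7 -> on_hand[A=30 B=9] avail[A=30 B=9] open={}
Step 15: reserve R8 A 4 -> on_hand[A=30 B=9] avail[A=26 B=9] open={R8}
Step 16: reserve R9 A 3 -> on_hand[A=30 B=9] avail[A=23 B=9] open={R8,R9}
Step 17: commit R8 -> on_hand[A=26 B=9] avail[A=23 B=9] open={R9}
Step 18: commit R9 -> on_hand[A=23 B=9] avail[A=23 B=9] open={}
Step 19: reserve R10 A 2 -> on_hand[A=23 B=9] avail[A=21 B=9] open={R10}
Step 20: commit R10 -> on_hand[A=21 B=9] avail[A=21 B=9] open={}
Step 21: reserve R11 A 8 -> on_hand[A=21 B=9] avail[A=13 B=9] open={R11}
Step 22: reserve R12 A 9 -> on_hand[A=21 B=9] avail[A=4 B=9] open={R11,R12}
Open reservations: ['R11', 'R12'] -> 2

Answer: 2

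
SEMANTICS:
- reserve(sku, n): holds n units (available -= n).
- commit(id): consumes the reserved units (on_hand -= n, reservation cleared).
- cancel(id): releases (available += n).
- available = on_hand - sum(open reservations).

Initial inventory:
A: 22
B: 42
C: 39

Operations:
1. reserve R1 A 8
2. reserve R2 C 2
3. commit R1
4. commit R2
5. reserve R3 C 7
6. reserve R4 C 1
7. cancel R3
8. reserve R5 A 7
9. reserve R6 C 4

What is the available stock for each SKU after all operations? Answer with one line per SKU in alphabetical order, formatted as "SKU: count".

Step 1: reserve R1 A 8 -> on_hand[A=22 B=42 C=39] avail[A=14 B=42 C=39] open={R1}
Step 2: reserve R2 C 2 -> on_hand[A=22 B=42 C=39] avail[A=14 B=42 C=37] open={R1,R2}
Step 3: commit R1 -> on_hand[A=14 B=42 C=39] avail[A=14 B=42 C=37] open={R2}
Step 4: commit R2 -> on_hand[A=14 B=42 C=37] avail[A=14 B=42 C=37] open={}
Step 5: reserve R3 C 7 -> on_hand[A=14 B=42 C=37] avail[A=14 B=42 C=30] open={R3}
Step 6: reserve R4 C 1 -> on_hand[A=14 B=42 C=37] avail[A=14 B=42 C=29] open={R3,R4}
Step 7: cancel R3 -> on_hand[A=14 B=42 C=37] avail[A=14 B=42 C=36] open={R4}
Step 8: reserve R5 A 7 -> on_hand[A=14 B=42 C=37] avail[A=7 B=42 C=36] open={R4,R5}
Step 9: reserve R6 C 4 -> on_hand[A=14 B=42 C=37] avail[A=7 B=42 C=32] open={R4,R5,R6}

Answer: A: 7
B: 42
C: 32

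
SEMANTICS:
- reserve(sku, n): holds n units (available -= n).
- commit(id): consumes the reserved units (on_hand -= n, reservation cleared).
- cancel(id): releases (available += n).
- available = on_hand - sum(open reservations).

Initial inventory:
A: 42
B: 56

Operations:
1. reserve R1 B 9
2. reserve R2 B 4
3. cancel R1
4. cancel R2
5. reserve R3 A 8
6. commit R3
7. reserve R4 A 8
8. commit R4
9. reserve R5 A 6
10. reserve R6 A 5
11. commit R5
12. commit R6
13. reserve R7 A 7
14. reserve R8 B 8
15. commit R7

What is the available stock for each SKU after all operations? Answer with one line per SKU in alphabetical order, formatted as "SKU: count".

Answer: A: 8
B: 48

Derivation:
Step 1: reserve R1 B 9 -> on_hand[A=42 B=56] avail[A=42 B=47] open={R1}
Step 2: reserve R2 B 4 -> on_hand[A=42 B=56] avail[A=42 B=43] open={R1,R2}
Step 3: cancel R1 -> on_hand[A=42 B=56] avail[A=42 B=52] open={R2}
Step 4: cancel R2 -> on_hand[A=42 B=56] avail[A=42 B=56] open={}
Step 5: reserve R3 A 8 -> on_hand[A=42 B=56] avail[A=34 B=56] open={R3}
Step 6: commit R3 -> on_hand[A=34 B=56] avail[A=34 B=56] open={}
Step 7: reserve R4 A 8 -> on_hand[A=34 B=56] avail[A=26 B=56] open={R4}
Step 8: commit R4 -> on_hand[A=26 B=56] avail[A=26 B=56] open={}
Step 9: reserve R5 A 6 -> on_hand[A=26 B=56] avail[A=20 B=56] open={R5}
Step 10: reserve R6 A 5 -> on_hand[A=26 B=56] avail[A=15 B=56] open={R5,R6}
Step 11: commit R5 -> on_hand[A=20 B=56] avail[A=15 B=56] open={R6}
Step 12: commit R6 -> on_hand[A=15 B=56] avail[A=15 B=56] open={}
Step 13: reserve R7 A 7 -> on_hand[A=15 B=56] avail[A=8 B=56] open={R7}
Step 14: reserve R8 B 8 -> on_hand[A=15 B=56] avail[A=8 B=48] open={R7,R8}
Step 15: commit R7 -> on_hand[A=8 B=56] avail[A=8 B=48] open={R8}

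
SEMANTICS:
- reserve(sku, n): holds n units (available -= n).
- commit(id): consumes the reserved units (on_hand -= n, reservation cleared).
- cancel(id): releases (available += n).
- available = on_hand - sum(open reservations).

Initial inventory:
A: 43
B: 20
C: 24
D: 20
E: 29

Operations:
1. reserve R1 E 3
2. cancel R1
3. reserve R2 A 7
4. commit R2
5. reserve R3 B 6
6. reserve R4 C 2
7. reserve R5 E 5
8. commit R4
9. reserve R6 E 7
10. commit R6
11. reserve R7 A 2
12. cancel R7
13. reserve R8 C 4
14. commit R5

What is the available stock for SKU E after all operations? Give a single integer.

Step 1: reserve R1 E 3 -> on_hand[A=43 B=20 C=24 D=20 E=29] avail[A=43 B=20 C=24 D=20 E=26] open={R1}
Step 2: cancel R1 -> on_hand[A=43 B=20 C=24 D=20 E=29] avail[A=43 B=20 C=24 D=20 E=29] open={}
Step 3: reserve R2 A 7 -> on_hand[A=43 B=20 C=24 D=20 E=29] avail[A=36 B=20 C=24 D=20 E=29] open={R2}
Step 4: commit R2 -> on_hand[A=36 B=20 C=24 D=20 E=29] avail[A=36 B=20 C=24 D=20 E=29] open={}
Step 5: reserve R3 B 6 -> on_hand[A=36 B=20 C=24 D=20 E=29] avail[A=36 B=14 C=24 D=20 E=29] open={R3}
Step 6: reserve R4 C 2 -> on_hand[A=36 B=20 C=24 D=20 E=29] avail[A=36 B=14 C=22 D=20 E=29] open={R3,R4}
Step 7: reserve R5 E 5 -> on_hand[A=36 B=20 C=24 D=20 E=29] avail[A=36 B=14 C=22 D=20 E=24] open={R3,R4,R5}
Step 8: commit R4 -> on_hand[A=36 B=20 C=22 D=20 E=29] avail[A=36 B=14 C=22 D=20 E=24] open={R3,R5}
Step 9: reserve R6 E 7 -> on_hand[A=36 B=20 C=22 D=20 E=29] avail[A=36 B=14 C=22 D=20 E=17] open={R3,R5,R6}
Step 10: commit R6 -> on_hand[A=36 B=20 C=22 D=20 E=22] avail[A=36 B=14 C=22 D=20 E=17] open={R3,R5}
Step 11: reserve R7 A 2 -> on_hand[A=36 B=20 C=22 D=20 E=22] avail[A=34 B=14 C=22 D=20 E=17] open={R3,R5,R7}
Step 12: cancel R7 -> on_hand[A=36 B=20 C=22 D=20 E=22] avail[A=36 B=14 C=22 D=20 E=17] open={R3,R5}
Step 13: reserve R8 C 4 -> on_hand[A=36 B=20 C=22 D=20 E=22] avail[A=36 B=14 C=18 D=20 E=17] open={R3,R5,R8}
Step 14: commit R5 -> on_hand[A=36 B=20 C=22 D=20 E=17] avail[A=36 B=14 C=18 D=20 E=17] open={R3,R8}
Final available[E] = 17

Answer: 17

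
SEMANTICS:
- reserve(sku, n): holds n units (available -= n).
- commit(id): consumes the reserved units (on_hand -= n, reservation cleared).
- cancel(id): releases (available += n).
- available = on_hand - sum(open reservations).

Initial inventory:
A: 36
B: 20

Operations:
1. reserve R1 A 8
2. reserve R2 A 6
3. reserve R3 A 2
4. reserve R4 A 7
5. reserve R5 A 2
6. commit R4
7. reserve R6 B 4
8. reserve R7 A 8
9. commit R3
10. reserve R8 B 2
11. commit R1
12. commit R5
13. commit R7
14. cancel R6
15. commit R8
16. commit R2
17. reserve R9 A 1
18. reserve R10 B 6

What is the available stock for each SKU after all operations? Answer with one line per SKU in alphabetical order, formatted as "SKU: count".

Step 1: reserve R1 A 8 -> on_hand[A=36 B=20] avail[A=28 B=20] open={R1}
Step 2: reserve R2 A 6 -> on_hand[A=36 B=20] avail[A=22 B=20] open={R1,R2}
Step 3: reserve R3 A 2 -> on_hand[A=36 B=20] avail[A=20 B=20] open={R1,R2,R3}
Step 4: reserve R4 A 7 -> on_hand[A=36 B=20] avail[A=13 B=20] open={R1,R2,R3,R4}
Step 5: reserve R5 A 2 -> on_hand[A=36 B=20] avail[A=11 B=20] open={R1,R2,R3,R4,R5}
Step 6: commit R4 -> on_hand[A=29 B=20] avail[A=11 B=20] open={R1,R2,R3,R5}
Step 7: reserve R6 B 4 -> on_hand[A=29 B=20] avail[A=11 B=16] open={R1,R2,R3,R5,R6}
Step 8: reserve R7 A 8 -> on_hand[A=29 B=20] avail[A=3 B=16] open={R1,R2,R3,R5,R6,R7}
Step 9: commit R3 -> on_hand[A=27 B=20] avail[A=3 B=16] open={R1,R2,R5,R6,R7}
Step 10: reserve R8 B 2 -> on_hand[A=27 B=20] avail[A=3 B=14] open={R1,R2,R5,R6,R7,R8}
Step 11: commit R1 -> on_hand[A=19 B=20] avail[A=3 B=14] open={R2,R5,R6,R7,R8}
Step 12: commit R5 -> on_hand[A=17 B=20] avail[A=3 B=14] open={R2,R6,R7,R8}
Step 13: commit R7 -> on_hand[A=9 B=20] avail[A=3 B=14] open={R2,R6,R8}
Step 14: cancel R6 -> on_hand[A=9 B=20] avail[A=3 B=18] open={R2,R8}
Step 15: commit R8 -> on_hand[A=9 B=18] avail[A=3 B=18] open={R2}
Step 16: commit R2 -> on_hand[A=3 B=18] avail[A=3 B=18] open={}
Step 17: reserve R9 A 1 -> on_hand[A=3 B=18] avail[A=2 B=18] open={R9}
Step 18: reserve R10 B 6 -> on_hand[A=3 B=18] avail[A=2 B=12] open={R10,R9}

Answer: A: 2
B: 12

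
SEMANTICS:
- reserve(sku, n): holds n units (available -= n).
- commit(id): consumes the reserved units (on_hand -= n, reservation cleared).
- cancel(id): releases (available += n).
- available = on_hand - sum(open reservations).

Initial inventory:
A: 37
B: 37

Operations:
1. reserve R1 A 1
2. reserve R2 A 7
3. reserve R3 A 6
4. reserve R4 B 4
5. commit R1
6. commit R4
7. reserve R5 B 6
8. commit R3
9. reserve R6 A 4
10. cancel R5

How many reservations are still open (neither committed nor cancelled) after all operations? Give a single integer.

Step 1: reserve R1 A 1 -> on_hand[A=37 B=37] avail[A=36 B=37] open={R1}
Step 2: reserve R2 A 7 -> on_hand[A=37 B=37] avail[A=29 B=37] open={R1,R2}
Step 3: reserve R3 A 6 -> on_hand[A=37 B=37] avail[A=23 B=37] open={R1,R2,R3}
Step 4: reserve R4 B 4 -> on_hand[A=37 B=37] avail[A=23 B=33] open={R1,R2,R3,R4}
Step 5: commit R1 -> on_hand[A=36 B=37] avail[A=23 B=33] open={R2,R3,R4}
Step 6: commit R4 -> on_hand[A=36 B=33] avail[A=23 B=33] open={R2,R3}
Step 7: reserve R5 B 6 -> on_hand[A=36 B=33] avail[A=23 B=27] open={R2,R3,R5}
Step 8: commit R3 -> on_hand[A=30 B=33] avail[A=23 B=27] open={R2,R5}
Step 9: reserve R6 A 4 -> on_hand[A=30 B=33] avail[A=19 B=27] open={R2,R5,R6}
Step 10: cancel R5 -> on_hand[A=30 B=33] avail[A=19 B=33] open={R2,R6}
Open reservations: ['R2', 'R6'] -> 2

Answer: 2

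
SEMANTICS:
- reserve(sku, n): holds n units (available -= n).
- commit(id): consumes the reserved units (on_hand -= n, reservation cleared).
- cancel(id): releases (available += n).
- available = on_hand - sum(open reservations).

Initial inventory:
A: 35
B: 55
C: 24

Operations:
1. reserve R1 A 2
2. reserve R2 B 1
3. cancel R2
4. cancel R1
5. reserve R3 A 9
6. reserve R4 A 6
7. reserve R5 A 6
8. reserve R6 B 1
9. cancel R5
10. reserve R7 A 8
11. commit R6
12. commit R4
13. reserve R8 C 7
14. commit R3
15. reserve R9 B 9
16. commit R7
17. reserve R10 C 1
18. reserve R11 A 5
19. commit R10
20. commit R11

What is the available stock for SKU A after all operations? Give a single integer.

Step 1: reserve R1 A 2 -> on_hand[A=35 B=55 C=24] avail[A=33 B=55 C=24] open={R1}
Step 2: reserve R2 B 1 -> on_hand[A=35 B=55 C=24] avail[A=33 B=54 C=24] open={R1,R2}
Step 3: cancel R2 -> on_hand[A=35 B=55 C=24] avail[A=33 B=55 C=24] open={R1}
Step 4: cancel R1 -> on_hand[A=35 B=55 C=24] avail[A=35 B=55 C=24] open={}
Step 5: reserve R3 A 9 -> on_hand[A=35 B=55 C=24] avail[A=26 B=55 C=24] open={R3}
Step 6: reserve R4 A 6 -> on_hand[A=35 B=55 C=24] avail[A=20 B=55 C=24] open={R3,R4}
Step 7: reserve R5 A 6 -> on_hand[A=35 B=55 C=24] avail[A=14 B=55 C=24] open={R3,R4,R5}
Step 8: reserve R6 B 1 -> on_hand[A=35 B=55 C=24] avail[A=14 B=54 C=24] open={R3,R4,R5,R6}
Step 9: cancel R5 -> on_hand[A=35 B=55 C=24] avail[A=20 B=54 C=24] open={R3,R4,R6}
Step 10: reserve R7 A 8 -> on_hand[A=35 B=55 C=24] avail[A=12 B=54 C=24] open={R3,R4,R6,R7}
Step 11: commit R6 -> on_hand[A=35 B=54 C=24] avail[A=12 B=54 C=24] open={R3,R4,R7}
Step 12: commit R4 -> on_hand[A=29 B=54 C=24] avail[A=12 B=54 C=24] open={R3,R7}
Step 13: reserve R8 C 7 -> on_hand[A=29 B=54 C=24] avail[A=12 B=54 C=17] open={R3,R7,R8}
Step 14: commit R3 -> on_hand[A=20 B=54 C=24] avail[A=12 B=54 C=17] open={R7,R8}
Step 15: reserve R9 B 9 -> on_hand[A=20 B=54 C=24] avail[A=12 B=45 C=17] open={R7,R8,R9}
Step 16: commit R7 -> on_hand[A=12 B=54 C=24] avail[A=12 B=45 C=17] open={R8,R9}
Step 17: reserve R10 C 1 -> on_hand[A=12 B=54 C=24] avail[A=12 B=45 C=16] open={R10,R8,R9}
Step 18: reserve R11 A 5 -> on_hand[A=12 B=54 C=24] avail[A=7 B=45 C=16] open={R10,R11,R8,R9}
Step 19: commit R10 -> on_hand[A=12 B=54 C=23] avail[A=7 B=45 C=16] open={R11,R8,R9}
Step 20: commit R11 -> on_hand[A=7 B=54 C=23] avail[A=7 B=45 C=16] open={R8,R9}
Final available[A] = 7

Answer: 7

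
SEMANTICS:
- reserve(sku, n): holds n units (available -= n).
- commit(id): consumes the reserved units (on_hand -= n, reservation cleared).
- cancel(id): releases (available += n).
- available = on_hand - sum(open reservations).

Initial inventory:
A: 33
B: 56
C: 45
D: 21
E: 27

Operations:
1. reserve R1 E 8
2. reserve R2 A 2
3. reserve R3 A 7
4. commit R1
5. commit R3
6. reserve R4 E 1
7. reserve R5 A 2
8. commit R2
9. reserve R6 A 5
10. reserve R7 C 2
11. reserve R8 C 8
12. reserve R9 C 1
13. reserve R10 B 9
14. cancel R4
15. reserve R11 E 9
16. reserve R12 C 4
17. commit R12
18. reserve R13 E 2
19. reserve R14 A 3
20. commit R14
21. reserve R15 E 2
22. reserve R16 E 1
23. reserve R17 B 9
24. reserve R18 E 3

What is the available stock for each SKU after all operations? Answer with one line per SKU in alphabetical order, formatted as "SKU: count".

Answer: A: 14
B: 38
C: 30
D: 21
E: 2

Derivation:
Step 1: reserve R1 E 8 -> on_hand[A=33 B=56 C=45 D=21 E=27] avail[A=33 B=56 C=45 D=21 E=19] open={R1}
Step 2: reserve R2 A 2 -> on_hand[A=33 B=56 C=45 D=21 E=27] avail[A=31 B=56 C=45 D=21 E=19] open={R1,R2}
Step 3: reserve R3 A 7 -> on_hand[A=33 B=56 C=45 D=21 E=27] avail[A=24 B=56 C=45 D=21 E=19] open={R1,R2,R3}
Step 4: commit R1 -> on_hand[A=33 B=56 C=45 D=21 E=19] avail[A=24 B=56 C=45 D=21 E=19] open={R2,R3}
Step 5: commit R3 -> on_hand[A=26 B=56 C=45 D=21 E=19] avail[A=24 B=56 C=45 D=21 E=19] open={R2}
Step 6: reserve R4 E 1 -> on_hand[A=26 B=56 C=45 D=21 E=19] avail[A=24 B=56 C=45 D=21 E=18] open={R2,R4}
Step 7: reserve R5 A 2 -> on_hand[A=26 B=56 C=45 D=21 E=19] avail[A=22 B=56 C=45 D=21 E=18] open={R2,R4,R5}
Step 8: commit R2 -> on_hand[A=24 B=56 C=45 D=21 E=19] avail[A=22 B=56 C=45 D=21 E=18] open={R4,R5}
Step 9: reserve R6 A 5 -> on_hand[A=24 B=56 C=45 D=21 E=19] avail[A=17 B=56 C=45 D=21 E=18] open={R4,R5,R6}
Step 10: reserve R7 C 2 -> on_hand[A=24 B=56 C=45 D=21 E=19] avail[A=17 B=56 C=43 D=21 E=18] open={R4,R5,R6,R7}
Step 11: reserve R8 C 8 -> on_hand[A=24 B=56 C=45 D=21 E=19] avail[A=17 B=56 C=35 D=21 E=18] open={R4,R5,R6,R7,R8}
Step 12: reserve R9 C 1 -> on_hand[A=24 B=56 C=45 D=21 E=19] avail[A=17 B=56 C=34 D=21 E=18] open={R4,R5,R6,R7,R8,R9}
Step 13: reserve R10 B 9 -> on_hand[A=24 B=56 C=45 D=21 E=19] avail[A=17 B=47 C=34 D=21 E=18] open={R10,R4,R5,R6,R7,R8,R9}
Step 14: cancel R4 -> on_hand[A=24 B=56 C=45 D=21 E=19] avail[A=17 B=47 C=34 D=21 E=19] open={R10,R5,R6,R7,R8,R9}
Step 15: reserve R11 E 9 -> on_hand[A=24 B=56 C=45 D=21 E=19] avail[A=17 B=47 C=34 D=21 E=10] open={R10,R11,R5,R6,R7,R8,R9}
Step 16: reserve R12 C 4 -> on_hand[A=24 B=56 C=45 D=21 E=19] avail[A=17 B=47 C=30 D=21 E=10] open={R10,R11,R12,R5,R6,R7,R8,R9}
Step 17: commit R12 -> on_hand[A=24 B=56 C=41 D=21 E=19] avail[A=17 B=47 C=30 D=21 E=10] open={R10,R11,R5,R6,R7,R8,R9}
Step 18: reserve R13 E 2 -> on_hand[A=24 B=56 C=41 D=21 E=19] avail[A=17 B=47 C=30 D=21 E=8] open={R10,R11,R13,R5,R6,R7,R8,R9}
Step 19: reserve R14 A 3 -> on_hand[A=24 B=56 C=41 D=21 E=19] avail[A=14 B=47 C=30 D=21 E=8] open={R10,R11,R13,R14,R5,R6,R7,R8,R9}
Step 20: commit R14 -> on_hand[A=21 B=56 C=41 D=21 E=19] avail[A=14 B=47 C=30 D=21 E=8] open={R10,R11,R13,R5,R6,R7,R8,R9}
Step 21: reserve R15 E 2 -> on_hand[A=21 B=56 C=41 D=21 E=19] avail[A=14 B=47 C=30 D=21 E=6] open={R10,R11,R13,R15,R5,R6,R7,R8,R9}
Step 22: reserve R16 E 1 -> on_hand[A=21 B=56 C=41 D=21 E=19] avail[A=14 B=47 C=30 D=21 E=5] open={R10,R11,R13,R15,R16,R5,R6,R7,R8,R9}
Step 23: reserve R17 B 9 -> on_hand[A=21 B=56 C=41 D=21 E=19] avail[A=14 B=38 C=30 D=21 E=5] open={R10,R11,R13,R15,R16,R17,R5,R6,R7,R8,R9}
Step 24: reserve R18 E 3 -> on_hand[A=21 B=56 C=41 D=21 E=19] avail[A=14 B=38 C=30 D=21 E=2] open={R10,R11,R13,R15,R16,R17,R18,R5,R6,R7,R8,R9}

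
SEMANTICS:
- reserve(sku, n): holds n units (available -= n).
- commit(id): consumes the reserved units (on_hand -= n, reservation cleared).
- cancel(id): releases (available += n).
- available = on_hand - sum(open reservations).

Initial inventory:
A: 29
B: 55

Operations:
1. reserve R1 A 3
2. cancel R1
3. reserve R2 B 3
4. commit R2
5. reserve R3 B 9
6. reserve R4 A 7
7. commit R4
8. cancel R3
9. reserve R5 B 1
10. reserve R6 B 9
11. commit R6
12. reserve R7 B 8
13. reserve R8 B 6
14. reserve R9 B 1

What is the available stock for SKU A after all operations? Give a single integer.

Step 1: reserve R1 A 3 -> on_hand[A=29 B=55] avail[A=26 B=55] open={R1}
Step 2: cancel R1 -> on_hand[A=29 B=55] avail[A=29 B=55] open={}
Step 3: reserve R2 B 3 -> on_hand[A=29 B=55] avail[A=29 B=52] open={R2}
Step 4: commit R2 -> on_hand[A=29 B=52] avail[A=29 B=52] open={}
Step 5: reserve R3 B 9 -> on_hand[A=29 B=52] avail[A=29 B=43] open={R3}
Step 6: reserve R4 A 7 -> on_hand[A=29 B=52] avail[A=22 B=43] open={R3,R4}
Step 7: commit R4 -> on_hand[A=22 B=52] avail[A=22 B=43] open={R3}
Step 8: cancel R3 -> on_hand[A=22 B=52] avail[A=22 B=52] open={}
Step 9: reserve R5 B 1 -> on_hand[A=22 B=52] avail[A=22 B=51] open={R5}
Step 10: reserve R6 B 9 -> on_hand[A=22 B=52] avail[A=22 B=42] open={R5,R6}
Step 11: commit R6 -> on_hand[A=22 B=43] avail[A=22 B=42] open={R5}
Step 12: reserve R7 B 8 -> on_hand[A=22 B=43] avail[A=22 B=34] open={R5,R7}
Step 13: reserve R8 B 6 -> on_hand[A=22 B=43] avail[A=22 B=28] open={R5,R7,R8}
Step 14: reserve R9 B 1 -> on_hand[A=22 B=43] avail[A=22 B=27] open={R5,R7,R8,R9}
Final available[A] = 22

Answer: 22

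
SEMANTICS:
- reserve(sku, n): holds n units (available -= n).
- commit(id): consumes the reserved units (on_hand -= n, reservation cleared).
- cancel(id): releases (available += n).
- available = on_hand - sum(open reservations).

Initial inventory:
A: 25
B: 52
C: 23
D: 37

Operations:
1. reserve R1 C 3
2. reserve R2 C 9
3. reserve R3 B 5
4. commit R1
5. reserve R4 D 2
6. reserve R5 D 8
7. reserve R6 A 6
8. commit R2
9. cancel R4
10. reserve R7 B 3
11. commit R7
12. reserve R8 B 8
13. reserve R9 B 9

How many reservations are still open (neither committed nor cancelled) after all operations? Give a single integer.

Answer: 5

Derivation:
Step 1: reserve R1 C 3 -> on_hand[A=25 B=52 C=23 D=37] avail[A=25 B=52 C=20 D=37] open={R1}
Step 2: reserve R2 C 9 -> on_hand[A=25 B=52 C=23 D=37] avail[A=25 B=52 C=11 D=37] open={R1,R2}
Step 3: reserve R3 B 5 -> on_hand[A=25 B=52 C=23 D=37] avail[A=25 B=47 C=11 D=37] open={R1,R2,R3}
Step 4: commit R1 -> on_hand[A=25 B=52 C=20 D=37] avail[A=25 B=47 C=11 D=37] open={R2,R3}
Step 5: reserve R4 D 2 -> on_hand[A=25 B=52 C=20 D=37] avail[A=25 B=47 C=11 D=35] open={R2,R3,R4}
Step 6: reserve R5 D 8 -> on_hand[A=25 B=52 C=20 D=37] avail[A=25 B=47 C=11 D=27] open={R2,R3,R4,R5}
Step 7: reserve R6 A 6 -> on_hand[A=25 B=52 C=20 D=37] avail[A=19 B=47 C=11 D=27] open={R2,R3,R4,R5,R6}
Step 8: commit R2 -> on_hand[A=25 B=52 C=11 D=37] avail[A=19 B=47 C=11 D=27] open={R3,R4,R5,R6}
Step 9: cancel R4 -> on_hand[A=25 B=52 C=11 D=37] avail[A=19 B=47 C=11 D=29] open={R3,R5,R6}
Step 10: reserve R7 B 3 -> on_hand[A=25 B=52 C=11 D=37] avail[A=19 B=44 C=11 D=29] open={R3,R5,R6,R7}
Step 11: commit R7 -> on_hand[A=25 B=49 C=11 D=37] avail[A=19 B=44 C=11 D=29] open={R3,R5,R6}
Step 12: reserve R8 B 8 -> on_hand[A=25 B=49 C=11 D=37] avail[A=19 B=36 C=11 D=29] open={R3,R5,R6,R8}
Step 13: reserve R9 B 9 -> on_hand[A=25 B=49 C=11 D=37] avail[A=19 B=27 C=11 D=29] open={R3,R5,R6,R8,R9}
Open reservations: ['R3', 'R5', 'R6', 'R8', 'R9'] -> 5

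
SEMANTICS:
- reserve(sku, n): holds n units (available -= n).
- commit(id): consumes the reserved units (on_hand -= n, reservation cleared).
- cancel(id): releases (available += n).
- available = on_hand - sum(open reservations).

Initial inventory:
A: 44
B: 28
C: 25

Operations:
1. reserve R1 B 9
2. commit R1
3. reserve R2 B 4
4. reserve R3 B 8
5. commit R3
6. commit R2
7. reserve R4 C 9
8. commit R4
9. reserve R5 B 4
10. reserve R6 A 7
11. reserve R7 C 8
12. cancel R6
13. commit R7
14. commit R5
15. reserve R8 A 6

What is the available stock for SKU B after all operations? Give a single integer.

Answer: 3

Derivation:
Step 1: reserve R1 B 9 -> on_hand[A=44 B=28 C=25] avail[A=44 B=19 C=25] open={R1}
Step 2: commit R1 -> on_hand[A=44 B=19 C=25] avail[A=44 B=19 C=25] open={}
Step 3: reserve R2 B 4 -> on_hand[A=44 B=19 C=25] avail[A=44 B=15 C=25] open={R2}
Step 4: reserve R3 B 8 -> on_hand[A=44 B=19 C=25] avail[A=44 B=7 C=25] open={R2,R3}
Step 5: commit R3 -> on_hand[A=44 B=11 C=25] avail[A=44 B=7 C=25] open={R2}
Step 6: commit R2 -> on_hand[A=44 B=7 C=25] avail[A=44 B=7 C=25] open={}
Step 7: reserve R4 C 9 -> on_hand[A=44 B=7 C=25] avail[A=44 B=7 C=16] open={R4}
Step 8: commit R4 -> on_hand[A=44 B=7 C=16] avail[A=44 B=7 C=16] open={}
Step 9: reserve R5 B 4 -> on_hand[A=44 B=7 C=16] avail[A=44 B=3 C=16] open={R5}
Step 10: reserve R6 A 7 -> on_hand[A=44 B=7 C=16] avail[A=37 B=3 C=16] open={R5,R6}
Step 11: reserve R7 C 8 -> on_hand[A=44 B=7 C=16] avail[A=37 B=3 C=8] open={R5,R6,R7}
Step 12: cancel R6 -> on_hand[A=44 B=7 C=16] avail[A=44 B=3 C=8] open={R5,R7}
Step 13: commit R7 -> on_hand[A=44 B=7 C=8] avail[A=44 B=3 C=8] open={R5}
Step 14: commit R5 -> on_hand[A=44 B=3 C=8] avail[A=44 B=3 C=8] open={}
Step 15: reserve R8 A 6 -> on_hand[A=44 B=3 C=8] avail[A=38 B=3 C=8] open={R8}
Final available[B] = 3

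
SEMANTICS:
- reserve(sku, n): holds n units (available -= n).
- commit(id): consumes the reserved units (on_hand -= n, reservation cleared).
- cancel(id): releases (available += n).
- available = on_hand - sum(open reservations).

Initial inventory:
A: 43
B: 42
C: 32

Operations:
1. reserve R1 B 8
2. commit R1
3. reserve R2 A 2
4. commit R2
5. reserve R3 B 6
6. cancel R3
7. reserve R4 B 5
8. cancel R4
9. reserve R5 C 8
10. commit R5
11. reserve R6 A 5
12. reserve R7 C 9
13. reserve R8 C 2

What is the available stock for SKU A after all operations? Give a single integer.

Answer: 36

Derivation:
Step 1: reserve R1 B 8 -> on_hand[A=43 B=42 C=32] avail[A=43 B=34 C=32] open={R1}
Step 2: commit R1 -> on_hand[A=43 B=34 C=32] avail[A=43 B=34 C=32] open={}
Step 3: reserve R2 A 2 -> on_hand[A=43 B=34 C=32] avail[A=41 B=34 C=32] open={R2}
Step 4: commit R2 -> on_hand[A=41 B=34 C=32] avail[A=41 B=34 C=32] open={}
Step 5: reserve R3 B 6 -> on_hand[A=41 B=34 C=32] avail[A=41 B=28 C=32] open={R3}
Step 6: cancel R3 -> on_hand[A=41 B=34 C=32] avail[A=41 B=34 C=32] open={}
Step 7: reserve R4 B 5 -> on_hand[A=41 B=34 C=32] avail[A=41 B=29 C=32] open={R4}
Step 8: cancel R4 -> on_hand[A=41 B=34 C=32] avail[A=41 B=34 C=32] open={}
Step 9: reserve R5 C 8 -> on_hand[A=41 B=34 C=32] avail[A=41 B=34 C=24] open={R5}
Step 10: commit R5 -> on_hand[A=41 B=34 C=24] avail[A=41 B=34 C=24] open={}
Step 11: reserve R6 A 5 -> on_hand[A=41 B=34 C=24] avail[A=36 B=34 C=24] open={R6}
Step 12: reserve R7 C 9 -> on_hand[A=41 B=34 C=24] avail[A=36 B=34 C=15] open={R6,R7}
Step 13: reserve R8 C 2 -> on_hand[A=41 B=34 C=24] avail[A=36 B=34 C=13] open={R6,R7,R8}
Final available[A] = 36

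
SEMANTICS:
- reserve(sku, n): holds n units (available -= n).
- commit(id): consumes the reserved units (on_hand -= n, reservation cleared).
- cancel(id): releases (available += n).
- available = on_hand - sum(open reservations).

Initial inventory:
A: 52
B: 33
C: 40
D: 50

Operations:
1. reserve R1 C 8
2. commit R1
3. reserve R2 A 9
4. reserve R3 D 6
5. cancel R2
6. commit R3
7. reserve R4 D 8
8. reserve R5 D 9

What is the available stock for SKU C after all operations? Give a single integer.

Answer: 32

Derivation:
Step 1: reserve R1 C 8 -> on_hand[A=52 B=33 C=40 D=50] avail[A=52 B=33 C=32 D=50] open={R1}
Step 2: commit R1 -> on_hand[A=52 B=33 C=32 D=50] avail[A=52 B=33 C=32 D=50] open={}
Step 3: reserve R2 A 9 -> on_hand[A=52 B=33 C=32 D=50] avail[A=43 B=33 C=32 D=50] open={R2}
Step 4: reserve R3 D 6 -> on_hand[A=52 B=33 C=32 D=50] avail[A=43 B=33 C=32 D=44] open={R2,R3}
Step 5: cancel R2 -> on_hand[A=52 B=33 C=32 D=50] avail[A=52 B=33 C=32 D=44] open={R3}
Step 6: commit R3 -> on_hand[A=52 B=33 C=32 D=44] avail[A=52 B=33 C=32 D=44] open={}
Step 7: reserve R4 D 8 -> on_hand[A=52 B=33 C=32 D=44] avail[A=52 B=33 C=32 D=36] open={R4}
Step 8: reserve R5 D 9 -> on_hand[A=52 B=33 C=32 D=44] avail[A=52 B=33 C=32 D=27] open={R4,R5}
Final available[C] = 32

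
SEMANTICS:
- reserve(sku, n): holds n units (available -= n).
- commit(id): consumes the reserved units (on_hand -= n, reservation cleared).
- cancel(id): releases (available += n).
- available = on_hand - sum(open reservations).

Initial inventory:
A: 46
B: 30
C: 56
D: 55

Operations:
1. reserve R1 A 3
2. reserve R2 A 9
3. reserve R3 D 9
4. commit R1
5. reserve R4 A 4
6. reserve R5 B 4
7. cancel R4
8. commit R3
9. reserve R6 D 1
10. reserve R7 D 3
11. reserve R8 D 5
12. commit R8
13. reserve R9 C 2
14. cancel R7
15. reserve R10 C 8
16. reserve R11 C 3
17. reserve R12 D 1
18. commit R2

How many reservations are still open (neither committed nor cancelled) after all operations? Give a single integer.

Step 1: reserve R1 A 3 -> on_hand[A=46 B=30 C=56 D=55] avail[A=43 B=30 C=56 D=55] open={R1}
Step 2: reserve R2 A 9 -> on_hand[A=46 B=30 C=56 D=55] avail[A=34 B=30 C=56 D=55] open={R1,R2}
Step 3: reserve R3 D 9 -> on_hand[A=46 B=30 C=56 D=55] avail[A=34 B=30 C=56 D=46] open={R1,R2,R3}
Step 4: commit R1 -> on_hand[A=43 B=30 C=56 D=55] avail[A=34 B=30 C=56 D=46] open={R2,R3}
Step 5: reserve R4 A 4 -> on_hand[A=43 B=30 C=56 D=55] avail[A=30 B=30 C=56 D=46] open={R2,R3,R4}
Step 6: reserve R5 B 4 -> on_hand[A=43 B=30 C=56 D=55] avail[A=30 B=26 C=56 D=46] open={R2,R3,R4,R5}
Step 7: cancel R4 -> on_hand[A=43 B=30 C=56 D=55] avail[A=34 B=26 C=56 D=46] open={R2,R3,R5}
Step 8: commit R3 -> on_hand[A=43 B=30 C=56 D=46] avail[A=34 B=26 C=56 D=46] open={R2,R5}
Step 9: reserve R6 D 1 -> on_hand[A=43 B=30 C=56 D=46] avail[A=34 B=26 C=56 D=45] open={R2,R5,R6}
Step 10: reserve R7 D 3 -> on_hand[A=43 B=30 C=56 D=46] avail[A=34 B=26 C=56 D=42] open={R2,R5,R6,R7}
Step 11: reserve R8 D 5 -> on_hand[A=43 B=30 C=56 D=46] avail[A=34 B=26 C=56 D=37] open={R2,R5,R6,R7,R8}
Step 12: commit R8 -> on_hand[A=43 B=30 C=56 D=41] avail[A=34 B=26 C=56 D=37] open={R2,R5,R6,R7}
Step 13: reserve R9 C 2 -> on_hand[A=43 B=30 C=56 D=41] avail[A=34 B=26 C=54 D=37] open={R2,R5,R6,R7,R9}
Step 14: cancel R7 -> on_hand[A=43 B=30 C=56 D=41] avail[A=34 B=26 C=54 D=40] open={R2,R5,R6,R9}
Step 15: reserve R10 C 8 -> on_hand[A=43 B=30 C=56 D=41] avail[A=34 B=26 C=46 D=40] open={R10,R2,R5,R6,R9}
Step 16: reserve R11 C 3 -> on_hand[A=43 B=30 C=56 D=41] avail[A=34 B=26 C=43 D=40] open={R10,R11,R2,R5,R6,R9}
Step 17: reserve R12 D 1 -> on_hand[A=43 B=30 C=56 D=41] avail[A=34 B=26 C=43 D=39] open={R10,R11,R12,R2,R5,R6,R9}
Step 18: commit R2 -> on_hand[A=34 B=30 C=56 D=41] avail[A=34 B=26 C=43 D=39] open={R10,R11,R12,R5,R6,R9}
Open reservations: ['R10', 'R11', 'R12', 'R5', 'R6', 'R9'] -> 6

Answer: 6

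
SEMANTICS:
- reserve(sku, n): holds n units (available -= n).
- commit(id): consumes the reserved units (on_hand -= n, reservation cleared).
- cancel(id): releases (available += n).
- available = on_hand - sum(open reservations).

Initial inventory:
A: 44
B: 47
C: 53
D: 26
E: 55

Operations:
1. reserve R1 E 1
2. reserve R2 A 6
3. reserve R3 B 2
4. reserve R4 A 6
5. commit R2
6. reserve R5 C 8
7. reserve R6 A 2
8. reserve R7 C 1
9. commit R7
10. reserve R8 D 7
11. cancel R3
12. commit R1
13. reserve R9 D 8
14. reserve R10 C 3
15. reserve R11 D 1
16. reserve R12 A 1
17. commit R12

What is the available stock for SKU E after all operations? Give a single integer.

Step 1: reserve R1 E 1 -> on_hand[A=44 B=47 C=53 D=26 E=55] avail[A=44 B=47 C=53 D=26 E=54] open={R1}
Step 2: reserve R2 A 6 -> on_hand[A=44 B=47 C=53 D=26 E=55] avail[A=38 B=47 C=53 D=26 E=54] open={R1,R2}
Step 3: reserve R3 B 2 -> on_hand[A=44 B=47 C=53 D=26 E=55] avail[A=38 B=45 C=53 D=26 E=54] open={R1,R2,R3}
Step 4: reserve R4 A 6 -> on_hand[A=44 B=47 C=53 D=26 E=55] avail[A=32 B=45 C=53 D=26 E=54] open={R1,R2,R3,R4}
Step 5: commit R2 -> on_hand[A=38 B=47 C=53 D=26 E=55] avail[A=32 B=45 C=53 D=26 E=54] open={R1,R3,R4}
Step 6: reserve R5 C 8 -> on_hand[A=38 B=47 C=53 D=26 E=55] avail[A=32 B=45 C=45 D=26 E=54] open={R1,R3,R4,R5}
Step 7: reserve R6 A 2 -> on_hand[A=38 B=47 C=53 D=26 E=55] avail[A=30 B=45 C=45 D=26 E=54] open={R1,R3,R4,R5,R6}
Step 8: reserve R7 C 1 -> on_hand[A=38 B=47 C=53 D=26 E=55] avail[A=30 B=45 C=44 D=26 E=54] open={R1,R3,R4,R5,R6,R7}
Step 9: commit R7 -> on_hand[A=38 B=47 C=52 D=26 E=55] avail[A=30 B=45 C=44 D=26 E=54] open={R1,R3,R4,R5,R6}
Step 10: reserve R8 D 7 -> on_hand[A=38 B=47 C=52 D=26 E=55] avail[A=30 B=45 C=44 D=19 E=54] open={R1,R3,R4,R5,R6,R8}
Step 11: cancel R3 -> on_hand[A=38 B=47 C=52 D=26 E=55] avail[A=30 B=47 C=44 D=19 E=54] open={R1,R4,R5,R6,R8}
Step 12: commit R1 -> on_hand[A=38 B=47 C=52 D=26 E=54] avail[A=30 B=47 C=44 D=19 E=54] open={R4,R5,R6,R8}
Step 13: reserve R9 D 8 -> on_hand[A=38 B=47 C=52 D=26 E=54] avail[A=30 B=47 C=44 D=11 E=54] open={R4,R5,R6,R8,R9}
Step 14: reserve R10 C 3 -> on_hand[A=38 B=47 C=52 D=26 E=54] avail[A=30 B=47 C=41 D=11 E=54] open={R10,R4,R5,R6,R8,R9}
Step 15: reserve R11 D 1 -> on_hand[A=38 B=47 C=52 D=26 E=54] avail[A=30 B=47 C=41 D=10 E=54] open={R10,R11,R4,R5,R6,R8,R9}
Step 16: reserve R12 A 1 -> on_hand[A=38 B=47 C=52 D=26 E=54] avail[A=29 B=47 C=41 D=10 E=54] open={R10,R11,R12,R4,R5,R6,R8,R9}
Step 17: commit R12 -> on_hand[A=37 B=47 C=52 D=26 E=54] avail[A=29 B=47 C=41 D=10 E=54] open={R10,R11,R4,R5,R6,R8,R9}
Final available[E] = 54

Answer: 54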